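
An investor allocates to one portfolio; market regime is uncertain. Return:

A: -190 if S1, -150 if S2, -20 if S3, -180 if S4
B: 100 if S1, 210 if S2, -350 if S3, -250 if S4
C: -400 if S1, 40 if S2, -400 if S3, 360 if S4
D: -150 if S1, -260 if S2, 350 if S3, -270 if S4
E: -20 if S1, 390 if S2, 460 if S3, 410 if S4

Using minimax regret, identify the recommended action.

E

Column bests: S1=100, S2=390, S3=460, S4=410.
A regrets: 290, 540, 480, 590 → max 590
B regrets: 0, 180, 810, 660 → max 810
C regrets: 500, 350, 860, 50 → max 860
D regrets: 250, 650, 110, 680 → max 680
E regrets: 120, 0, 0, 0 → max 120
Smallest max regret = 120 → E.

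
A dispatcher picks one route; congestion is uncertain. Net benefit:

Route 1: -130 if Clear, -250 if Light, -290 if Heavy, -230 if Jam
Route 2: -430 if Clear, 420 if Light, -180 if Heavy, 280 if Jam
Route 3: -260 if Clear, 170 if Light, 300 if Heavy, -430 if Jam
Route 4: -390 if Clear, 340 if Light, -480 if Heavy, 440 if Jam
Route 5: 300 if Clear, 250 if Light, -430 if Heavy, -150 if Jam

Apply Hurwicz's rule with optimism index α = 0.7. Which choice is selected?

Route 1: 0.7·(-130) + 0.3·(-290) = -178
Route 2: 0.7·420 + 0.3·(-430) = 165
Route 3: 0.7·300 + 0.3·(-430) = 81
Route 4: 0.7·440 + 0.3·(-480) = 164
Route 5: 0.7·300 + 0.3·(-430) = 81
Highest Hurwicz score = 165 → Route 2.

Route 2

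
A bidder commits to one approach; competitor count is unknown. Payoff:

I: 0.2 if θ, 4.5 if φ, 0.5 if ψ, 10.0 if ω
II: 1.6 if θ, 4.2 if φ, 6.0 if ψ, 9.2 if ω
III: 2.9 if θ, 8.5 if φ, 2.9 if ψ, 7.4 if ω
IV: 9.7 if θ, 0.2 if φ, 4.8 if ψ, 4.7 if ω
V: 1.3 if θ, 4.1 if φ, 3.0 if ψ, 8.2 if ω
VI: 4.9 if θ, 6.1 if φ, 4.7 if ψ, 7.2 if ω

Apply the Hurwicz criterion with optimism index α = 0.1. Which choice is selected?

I: 0.1·10.0 + 0.9·0.2 = 1.18
II: 0.1·9.2 + 0.9·1.6 = 2.36
III: 0.1·8.5 + 0.9·2.9 = 3.46
IV: 0.1·9.7 + 0.9·0.2 = 1.15
V: 0.1·8.2 + 0.9·1.3 = 1.99
VI: 0.1·7.2 + 0.9·4.7 = 4.95
Highest Hurwicz score = 4.95 → VI.

VI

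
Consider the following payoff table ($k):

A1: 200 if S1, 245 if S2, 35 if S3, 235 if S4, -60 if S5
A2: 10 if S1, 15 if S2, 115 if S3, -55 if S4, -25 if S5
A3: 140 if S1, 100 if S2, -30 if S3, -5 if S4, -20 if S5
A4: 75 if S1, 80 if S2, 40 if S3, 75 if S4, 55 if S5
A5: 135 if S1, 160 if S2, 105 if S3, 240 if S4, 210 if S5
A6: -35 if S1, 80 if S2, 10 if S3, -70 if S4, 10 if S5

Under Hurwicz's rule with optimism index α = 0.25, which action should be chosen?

A5

A1: 0.25·245 + 0.75·(-60) = 16.25
A2: 0.25·115 + 0.75·(-55) = -12.5
A3: 0.25·140 + 0.75·(-30) = 12.5
A4: 0.25·80 + 0.75·40 = 50
A5: 0.25·240 + 0.75·105 = 138.75
A6: 0.25·80 + 0.75·(-70) = -32.5
Highest Hurwicz score = 138.75 → A5.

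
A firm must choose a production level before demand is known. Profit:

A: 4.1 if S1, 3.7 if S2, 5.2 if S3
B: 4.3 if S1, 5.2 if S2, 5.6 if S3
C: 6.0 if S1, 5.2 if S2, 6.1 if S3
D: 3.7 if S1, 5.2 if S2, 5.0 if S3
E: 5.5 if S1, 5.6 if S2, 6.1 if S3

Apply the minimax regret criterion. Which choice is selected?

C

Column bests: S1=6.0, S2=5.6, S3=6.1.
A regrets: 1.9, 1.9, 0.9 → max 1.9
B regrets: 1.7, 0.4, 0.5 → max 1.7
C regrets: 0.0, 0.4, 0.0 → max 0.4
D regrets: 2.3, 0.4, 1.1 → max 2.3
E regrets: 0.5, 0.0, 0.0 → max 0.5
Smallest max regret = 0.4 → C.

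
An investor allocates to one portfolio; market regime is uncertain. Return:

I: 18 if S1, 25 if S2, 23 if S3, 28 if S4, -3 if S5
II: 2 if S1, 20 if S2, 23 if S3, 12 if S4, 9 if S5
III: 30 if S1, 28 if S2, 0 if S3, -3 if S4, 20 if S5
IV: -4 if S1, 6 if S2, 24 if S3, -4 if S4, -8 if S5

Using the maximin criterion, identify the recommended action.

II

Row minima: I=-3, II=2, III=-3, IV=-8
Best worst-case = 2 → II.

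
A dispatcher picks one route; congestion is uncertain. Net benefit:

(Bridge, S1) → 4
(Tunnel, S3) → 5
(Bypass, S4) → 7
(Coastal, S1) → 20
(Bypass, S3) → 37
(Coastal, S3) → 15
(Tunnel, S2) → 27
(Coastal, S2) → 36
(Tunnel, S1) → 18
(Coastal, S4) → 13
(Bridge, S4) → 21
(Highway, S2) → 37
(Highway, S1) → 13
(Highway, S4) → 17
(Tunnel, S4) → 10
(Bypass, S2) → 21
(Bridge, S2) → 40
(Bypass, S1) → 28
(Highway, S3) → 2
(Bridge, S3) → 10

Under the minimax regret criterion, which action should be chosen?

Column bests: S1=28, S2=40, S3=37, S4=21.
Coastal regrets: 8, 4, 22, 8 → max 22
Highway regrets: 15, 3, 35, 4 → max 35
Tunnel regrets: 10, 13, 32, 11 → max 32
Bridge regrets: 24, 0, 27, 0 → max 27
Bypass regrets: 0, 19, 0, 14 → max 19
Smallest max regret = 19 → Bypass.

Bypass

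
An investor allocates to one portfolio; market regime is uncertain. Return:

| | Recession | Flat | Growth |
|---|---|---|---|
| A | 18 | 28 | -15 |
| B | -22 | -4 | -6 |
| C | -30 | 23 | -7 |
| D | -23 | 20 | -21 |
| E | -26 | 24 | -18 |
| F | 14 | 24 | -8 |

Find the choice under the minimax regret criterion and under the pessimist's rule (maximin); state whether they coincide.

Column bests: Recession=18, Flat=28, Growth=-6.
A regrets: 0, 0, 9 → max 9
B regrets: 40, 32, 0 → max 40
C regrets: 48, 5, 1 → max 48
D regrets: 41, 8, 15 → max 41
E regrets: 44, 4, 12 → max 44
F regrets: 4, 4, 2 → max 4
Smallest max regret = 4 → F.
Row minima: A=-15, B=-22, C=-30, D=-23, E=-26, F=-8
Best worst-case = -8 → F.

minimax regret → F; maximin → F (agree)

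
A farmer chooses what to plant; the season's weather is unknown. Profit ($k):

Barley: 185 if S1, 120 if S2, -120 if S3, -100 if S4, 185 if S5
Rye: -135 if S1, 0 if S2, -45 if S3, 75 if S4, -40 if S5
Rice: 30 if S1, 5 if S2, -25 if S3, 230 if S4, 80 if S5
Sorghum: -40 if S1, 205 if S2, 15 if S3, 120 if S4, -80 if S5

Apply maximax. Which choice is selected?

Rice

Row maxima: Barley=185, Rye=75, Rice=230, Sorghum=205
Best best-case = 230 → Rice.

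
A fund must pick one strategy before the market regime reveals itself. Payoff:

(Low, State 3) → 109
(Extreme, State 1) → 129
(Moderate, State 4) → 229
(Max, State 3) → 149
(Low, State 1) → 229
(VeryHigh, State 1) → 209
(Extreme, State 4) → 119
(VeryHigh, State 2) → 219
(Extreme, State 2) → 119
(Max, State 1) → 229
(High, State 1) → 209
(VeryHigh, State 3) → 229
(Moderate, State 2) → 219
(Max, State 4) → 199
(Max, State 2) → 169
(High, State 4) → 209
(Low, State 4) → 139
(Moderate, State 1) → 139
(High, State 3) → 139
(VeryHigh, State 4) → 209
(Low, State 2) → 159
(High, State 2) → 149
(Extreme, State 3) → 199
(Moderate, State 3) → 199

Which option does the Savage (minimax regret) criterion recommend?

Column bests: State 1=229, State 2=219, State 3=229, State 4=229.
Low regrets: 0, 60, 120, 90 → max 120
Moderate regrets: 90, 0, 30, 0 → max 90
High regrets: 20, 70, 90, 20 → max 90
VeryHigh regrets: 20, 0, 0, 20 → max 20
Extreme regrets: 100, 100, 30, 110 → max 110
Max regrets: 0, 50, 80, 30 → max 80
Smallest max regret = 20 → VeryHigh.

VeryHigh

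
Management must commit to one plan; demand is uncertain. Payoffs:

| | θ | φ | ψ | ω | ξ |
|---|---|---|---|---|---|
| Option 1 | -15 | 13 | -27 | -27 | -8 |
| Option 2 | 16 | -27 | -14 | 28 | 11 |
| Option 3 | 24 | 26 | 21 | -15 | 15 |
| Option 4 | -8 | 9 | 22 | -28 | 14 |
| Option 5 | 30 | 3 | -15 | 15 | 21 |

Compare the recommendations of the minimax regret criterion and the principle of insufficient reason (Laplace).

Column bests: θ=30, φ=26, ψ=22, ω=28, ξ=21.
Option 1 regrets: 45, 13, 49, 55, 29 → max 55
Option 2 regrets: 14, 53, 36, 0, 10 → max 53
Option 3 regrets: 6, 0, 1, 43, 6 → max 43
Option 4 regrets: 38, 17, 0, 56, 7 → max 56
Option 5 regrets: 0, 23, 37, 13, 0 → max 37
Smallest max regret = 37 → Option 5.
Row averages: Option 1=-12.8, Option 2=2.8, Option 3=14.2, Option 4=1.8, Option 5=10.8
Highest average = 14.2 → Option 3.

minimax regret → Option 5; laplace → Option 3 (disagree)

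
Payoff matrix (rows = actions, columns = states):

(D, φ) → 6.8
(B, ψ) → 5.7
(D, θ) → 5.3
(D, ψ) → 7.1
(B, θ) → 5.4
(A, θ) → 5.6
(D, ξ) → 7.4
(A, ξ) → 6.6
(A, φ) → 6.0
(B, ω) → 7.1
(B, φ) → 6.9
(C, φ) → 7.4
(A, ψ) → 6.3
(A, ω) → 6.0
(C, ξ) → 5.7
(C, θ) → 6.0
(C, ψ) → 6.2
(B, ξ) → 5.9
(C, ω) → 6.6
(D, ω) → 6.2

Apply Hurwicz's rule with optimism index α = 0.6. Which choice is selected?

A: 0.6·6.6 + 0.4·5.6 = 6.2
B: 0.6·7.1 + 0.4·5.4 = 6.42
C: 0.6·7.4 + 0.4·5.7 = 6.72
D: 0.6·7.4 + 0.4·5.3 = 6.56
Highest Hurwicz score = 6.72 → C.

C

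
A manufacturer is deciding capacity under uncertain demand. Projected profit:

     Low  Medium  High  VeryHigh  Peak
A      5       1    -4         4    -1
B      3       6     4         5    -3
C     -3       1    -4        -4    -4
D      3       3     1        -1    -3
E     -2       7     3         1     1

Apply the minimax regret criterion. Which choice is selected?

B

Column bests: Low=5, Medium=7, High=4, VeryHigh=5, Peak=1.
A regrets: 0, 6, 8, 1, 2 → max 8
B regrets: 2, 1, 0, 0, 4 → max 4
C regrets: 8, 6, 8, 9, 5 → max 9
D regrets: 2, 4, 3, 6, 4 → max 6
E regrets: 7, 0, 1, 4, 0 → max 7
Smallest max regret = 4 → B.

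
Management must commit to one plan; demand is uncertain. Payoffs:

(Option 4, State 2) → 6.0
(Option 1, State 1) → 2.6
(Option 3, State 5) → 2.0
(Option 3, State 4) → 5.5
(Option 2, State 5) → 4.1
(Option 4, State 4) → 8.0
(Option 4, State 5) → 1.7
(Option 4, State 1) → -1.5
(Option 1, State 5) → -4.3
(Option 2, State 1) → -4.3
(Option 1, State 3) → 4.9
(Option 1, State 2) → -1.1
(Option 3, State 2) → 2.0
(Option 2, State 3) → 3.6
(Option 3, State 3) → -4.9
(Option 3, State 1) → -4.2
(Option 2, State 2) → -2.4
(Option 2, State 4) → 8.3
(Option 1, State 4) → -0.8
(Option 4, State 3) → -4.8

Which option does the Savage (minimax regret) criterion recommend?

Column bests: State 1=2.6, State 2=6.0, State 3=4.9, State 4=8.3, State 5=4.1.
Option 1 regrets: 0.0, 7.1, 0.0, 9.1, 8.4 → max 9.1
Option 2 regrets: 6.9, 8.4, 1.3, 0.0, 0.0 → max 8.4
Option 3 regrets: 6.8, 4.0, 9.8, 2.8, 2.1 → max 9.8
Option 4 regrets: 4.1, 0.0, 9.7, 0.3, 2.4 → max 9.7
Smallest max regret = 8.4 → Option 2.

Option 2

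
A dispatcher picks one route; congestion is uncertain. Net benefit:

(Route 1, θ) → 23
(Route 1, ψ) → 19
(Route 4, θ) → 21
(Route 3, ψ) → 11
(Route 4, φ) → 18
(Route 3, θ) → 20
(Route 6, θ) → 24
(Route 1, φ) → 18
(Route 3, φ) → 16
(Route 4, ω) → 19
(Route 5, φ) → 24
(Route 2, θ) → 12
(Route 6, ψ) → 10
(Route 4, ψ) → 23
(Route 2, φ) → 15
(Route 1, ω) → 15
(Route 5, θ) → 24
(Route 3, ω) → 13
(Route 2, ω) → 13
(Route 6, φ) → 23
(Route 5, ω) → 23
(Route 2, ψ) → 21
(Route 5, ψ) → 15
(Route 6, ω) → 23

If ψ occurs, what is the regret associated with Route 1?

Best payoff under ψ is 23.
Regret = 23 − 19 = 4.

4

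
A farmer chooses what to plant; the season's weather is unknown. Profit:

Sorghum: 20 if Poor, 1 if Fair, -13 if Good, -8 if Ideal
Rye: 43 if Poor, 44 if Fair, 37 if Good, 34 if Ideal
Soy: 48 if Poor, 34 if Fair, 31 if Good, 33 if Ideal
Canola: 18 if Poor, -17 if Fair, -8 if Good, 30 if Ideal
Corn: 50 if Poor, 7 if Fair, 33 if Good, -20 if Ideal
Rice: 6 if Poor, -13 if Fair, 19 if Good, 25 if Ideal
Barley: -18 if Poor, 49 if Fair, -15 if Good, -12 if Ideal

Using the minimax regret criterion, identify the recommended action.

Rye

Column bests: Poor=50, Fair=49, Good=37, Ideal=34.
Sorghum regrets: 30, 48, 50, 42 → max 50
Rye regrets: 7, 5, 0, 0 → max 7
Soy regrets: 2, 15, 6, 1 → max 15
Canola regrets: 32, 66, 45, 4 → max 66
Corn regrets: 0, 42, 4, 54 → max 54
Rice regrets: 44, 62, 18, 9 → max 62
Barley regrets: 68, 0, 52, 46 → max 68
Smallest max regret = 7 → Rye.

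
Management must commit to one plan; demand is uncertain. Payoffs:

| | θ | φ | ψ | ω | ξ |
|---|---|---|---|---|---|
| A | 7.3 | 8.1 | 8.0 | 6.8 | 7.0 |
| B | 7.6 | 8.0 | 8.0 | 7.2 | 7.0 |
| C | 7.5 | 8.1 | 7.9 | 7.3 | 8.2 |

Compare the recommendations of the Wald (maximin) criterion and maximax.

maximin → C; maximax → C (agree)

Row minima: A=6.8, B=7.0, C=7.3
Best worst-case = 7.3 → C.
Row maxima: A=8.1, B=8.0, C=8.2
Best best-case = 8.2 → C.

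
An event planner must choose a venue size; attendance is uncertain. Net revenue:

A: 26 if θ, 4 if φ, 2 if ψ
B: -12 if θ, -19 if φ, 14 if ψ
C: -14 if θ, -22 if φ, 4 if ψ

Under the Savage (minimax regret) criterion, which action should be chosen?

A

Column bests: θ=26, φ=4, ψ=14.
A regrets: 0, 0, 12 → max 12
B regrets: 38, 23, 0 → max 38
C regrets: 40, 26, 10 → max 40
Smallest max regret = 12 → A.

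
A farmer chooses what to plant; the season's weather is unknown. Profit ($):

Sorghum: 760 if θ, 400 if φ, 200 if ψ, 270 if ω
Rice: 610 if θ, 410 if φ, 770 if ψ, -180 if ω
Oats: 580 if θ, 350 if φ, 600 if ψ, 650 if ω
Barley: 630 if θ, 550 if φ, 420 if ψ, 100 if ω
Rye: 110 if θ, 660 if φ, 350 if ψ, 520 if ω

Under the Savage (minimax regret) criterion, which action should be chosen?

Oats

Column bests: θ=760, φ=660, ψ=770, ω=650.
Sorghum regrets: 0, 260, 570, 380 → max 570
Rice regrets: 150, 250, 0, 830 → max 830
Oats regrets: 180, 310, 170, 0 → max 310
Barley regrets: 130, 110, 350, 550 → max 550
Rye regrets: 650, 0, 420, 130 → max 650
Smallest max regret = 310 → Oats.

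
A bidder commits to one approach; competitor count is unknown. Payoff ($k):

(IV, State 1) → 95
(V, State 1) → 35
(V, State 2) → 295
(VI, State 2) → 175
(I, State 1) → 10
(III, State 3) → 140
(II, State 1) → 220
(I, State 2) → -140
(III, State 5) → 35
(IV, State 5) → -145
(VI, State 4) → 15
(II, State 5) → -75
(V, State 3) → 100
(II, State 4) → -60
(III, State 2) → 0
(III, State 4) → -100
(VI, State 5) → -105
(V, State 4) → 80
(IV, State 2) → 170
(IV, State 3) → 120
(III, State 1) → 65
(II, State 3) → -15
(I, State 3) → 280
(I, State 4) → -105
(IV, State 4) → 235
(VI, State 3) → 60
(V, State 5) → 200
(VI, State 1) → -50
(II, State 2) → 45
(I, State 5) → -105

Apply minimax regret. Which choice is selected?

V

Column bests: State 1=220, State 2=295, State 3=280, State 4=235, State 5=200.
I regrets: 210, 435, 0, 340, 305 → max 435
II regrets: 0, 250, 295, 295, 275 → max 295
III regrets: 155, 295, 140, 335, 165 → max 335
IV regrets: 125, 125, 160, 0, 345 → max 345
V regrets: 185, 0, 180, 155, 0 → max 185
VI regrets: 270, 120, 220, 220, 305 → max 305
Smallest max regret = 185 → V.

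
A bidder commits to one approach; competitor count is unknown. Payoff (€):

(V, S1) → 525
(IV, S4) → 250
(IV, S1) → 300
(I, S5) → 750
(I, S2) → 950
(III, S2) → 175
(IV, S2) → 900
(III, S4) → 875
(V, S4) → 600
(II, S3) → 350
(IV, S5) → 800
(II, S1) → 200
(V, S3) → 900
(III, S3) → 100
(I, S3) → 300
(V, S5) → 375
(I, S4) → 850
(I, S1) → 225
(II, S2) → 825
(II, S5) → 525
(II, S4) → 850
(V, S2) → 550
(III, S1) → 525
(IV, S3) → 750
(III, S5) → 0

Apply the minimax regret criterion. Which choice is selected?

V

Column bests: S1=525, S2=950, S3=900, S4=875, S5=800.
I regrets: 300, 0, 600, 25, 50 → max 600
II regrets: 325, 125, 550, 25, 275 → max 550
III regrets: 0, 775, 800, 0, 800 → max 800
IV regrets: 225, 50, 150, 625, 0 → max 625
V regrets: 0, 400, 0, 275, 425 → max 425
Smallest max regret = 425 → V.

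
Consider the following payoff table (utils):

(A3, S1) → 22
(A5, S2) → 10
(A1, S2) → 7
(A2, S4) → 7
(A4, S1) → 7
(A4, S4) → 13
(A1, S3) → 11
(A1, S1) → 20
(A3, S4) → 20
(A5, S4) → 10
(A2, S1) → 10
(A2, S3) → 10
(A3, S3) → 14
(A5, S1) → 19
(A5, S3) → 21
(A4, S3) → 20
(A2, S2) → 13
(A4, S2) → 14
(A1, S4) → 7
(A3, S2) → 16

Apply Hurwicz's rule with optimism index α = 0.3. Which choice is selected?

A1: 0.3·20 + 0.7·7 = 10.9
A2: 0.3·13 + 0.7·7 = 8.8
A3: 0.3·22 + 0.7·14 = 16.4
A4: 0.3·20 + 0.7·7 = 10.9
A5: 0.3·21 + 0.7·10 = 13.3
Highest Hurwicz score = 16.4 → A3.

A3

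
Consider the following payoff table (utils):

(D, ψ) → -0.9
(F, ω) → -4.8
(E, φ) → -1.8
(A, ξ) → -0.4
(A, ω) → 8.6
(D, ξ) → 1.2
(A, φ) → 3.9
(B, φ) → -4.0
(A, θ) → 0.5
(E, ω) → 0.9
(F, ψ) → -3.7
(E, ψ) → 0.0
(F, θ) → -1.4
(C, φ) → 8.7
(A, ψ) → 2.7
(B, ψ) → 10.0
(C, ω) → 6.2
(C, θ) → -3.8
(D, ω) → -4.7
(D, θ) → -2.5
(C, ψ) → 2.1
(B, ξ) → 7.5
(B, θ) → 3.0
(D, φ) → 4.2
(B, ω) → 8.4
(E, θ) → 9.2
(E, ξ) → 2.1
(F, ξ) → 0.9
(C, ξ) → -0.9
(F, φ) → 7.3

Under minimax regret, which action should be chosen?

A

Column bests: θ=9.2, φ=8.7, ψ=10.0, ω=8.6, ξ=7.5.
A regrets: 8.7, 4.8, 7.3, 0.0, 7.9 → max 8.7
B regrets: 6.2, 12.7, 0.0, 0.2, 0.0 → max 12.7
C regrets: 13.0, 0.0, 7.9, 2.4, 8.4 → max 13.0
D regrets: 11.7, 4.5, 10.9, 13.3, 6.3 → max 13.3
E regrets: 0.0, 10.5, 10.0, 7.7, 5.4 → max 10.5
F regrets: 10.6, 1.4, 13.7, 13.4, 6.6 → max 13.7
Smallest max regret = 8.7 → A.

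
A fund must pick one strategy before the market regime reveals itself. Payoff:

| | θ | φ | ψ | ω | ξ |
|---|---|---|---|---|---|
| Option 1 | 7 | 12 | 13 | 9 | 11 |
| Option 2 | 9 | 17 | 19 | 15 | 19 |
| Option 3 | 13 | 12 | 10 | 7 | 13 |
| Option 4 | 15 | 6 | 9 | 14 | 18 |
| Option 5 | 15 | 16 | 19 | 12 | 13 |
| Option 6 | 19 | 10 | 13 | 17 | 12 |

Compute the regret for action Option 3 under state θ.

6

Best payoff under θ is 19.
Regret = 19 − 13 = 6.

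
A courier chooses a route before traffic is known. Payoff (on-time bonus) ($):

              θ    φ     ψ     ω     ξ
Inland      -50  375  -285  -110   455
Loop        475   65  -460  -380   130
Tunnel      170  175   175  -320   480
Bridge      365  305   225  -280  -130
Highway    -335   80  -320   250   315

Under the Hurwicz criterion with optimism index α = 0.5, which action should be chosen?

Inland

Inland: 0.5·455 + 0.5·(-285) = 85
Loop: 0.5·475 + 0.5·(-460) = 7.5
Tunnel: 0.5·480 + 0.5·(-320) = 80
Bridge: 0.5·365 + 0.5·(-280) = 42.5
Highway: 0.5·315 + 0.5·(-335) = -10
Highest Hurwicz score = 85 → Inland.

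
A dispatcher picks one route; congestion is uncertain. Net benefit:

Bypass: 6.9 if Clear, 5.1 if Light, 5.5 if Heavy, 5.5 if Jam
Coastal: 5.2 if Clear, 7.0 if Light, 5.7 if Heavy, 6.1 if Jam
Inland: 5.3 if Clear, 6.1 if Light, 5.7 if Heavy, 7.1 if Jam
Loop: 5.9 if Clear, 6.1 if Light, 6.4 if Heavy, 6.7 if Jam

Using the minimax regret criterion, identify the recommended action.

Column bests: Clear=6.9, Light=7.0, Heavy=6.4, Jam=7.1.
Bypass regrets: 0.0, 1.9, 0.9, 1.6 → max 1.9
Coastal regrets: 1.7, 0.0, 0.7, 1.0 → max 1.7
Inland regrets: 1.6, 0.9, 0.7, 0.0 → max 1.6
Loop regrets: 1.0, 0.9, 0.0, 0.4 → max 1.0
Smallest max regret = 1.0 → Loop.

Loop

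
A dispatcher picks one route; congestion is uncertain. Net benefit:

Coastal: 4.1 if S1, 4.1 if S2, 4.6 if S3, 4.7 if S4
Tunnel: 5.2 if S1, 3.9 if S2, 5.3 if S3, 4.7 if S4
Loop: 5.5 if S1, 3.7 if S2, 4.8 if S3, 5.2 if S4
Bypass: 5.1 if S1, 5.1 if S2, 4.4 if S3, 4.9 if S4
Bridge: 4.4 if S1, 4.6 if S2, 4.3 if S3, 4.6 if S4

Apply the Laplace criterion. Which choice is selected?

Bypass

Row averages: Coastal=4.375, Tunnel=4.775, Loop=4.8, Bypass=4.875, Bridge=4.475
Highest average = 4.875 → Bypass.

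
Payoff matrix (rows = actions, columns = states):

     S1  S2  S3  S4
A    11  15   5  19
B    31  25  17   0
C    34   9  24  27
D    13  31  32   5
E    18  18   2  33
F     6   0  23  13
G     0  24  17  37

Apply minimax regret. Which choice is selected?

Column bests: S1=34, S2=31, S3=32, S4=37.
A regrets: 23, 16, 27, 18 → max 27
B regrets: 3, 6, 15, 37 → max 37
C regrets: 0, 22, 8, 10 → max 22
D regrets: 21, 0, 0, 32 → max 32
E regrets: 16, 13, 30, 4 → max 30
F regrets: 28, 31, 9, 24 → max 31
G regrets: 34, 7, 15, 0 → max 34
Smallest max regret = 22 → C.

C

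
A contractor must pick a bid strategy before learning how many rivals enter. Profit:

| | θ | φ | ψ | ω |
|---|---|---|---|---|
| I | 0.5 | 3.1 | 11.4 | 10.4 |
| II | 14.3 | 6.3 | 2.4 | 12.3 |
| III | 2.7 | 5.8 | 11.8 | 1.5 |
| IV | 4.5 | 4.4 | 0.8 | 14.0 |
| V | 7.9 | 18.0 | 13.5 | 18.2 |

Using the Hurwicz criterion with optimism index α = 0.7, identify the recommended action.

I: 0.7·11.4 + 0.3·0.5 = 8.13
II: 0.7·14.3 + 0.3·2.4 = 10.73
III: 0.7·11.8 + 0.3·1.5 = 8.71
IV: 0.7·14.0 + 0.3·0.8 = 10.04
V: 0.7·18.2 + 0.3·7.9 = 15.11
Highest Hurwicz score = 15.11 → V.

V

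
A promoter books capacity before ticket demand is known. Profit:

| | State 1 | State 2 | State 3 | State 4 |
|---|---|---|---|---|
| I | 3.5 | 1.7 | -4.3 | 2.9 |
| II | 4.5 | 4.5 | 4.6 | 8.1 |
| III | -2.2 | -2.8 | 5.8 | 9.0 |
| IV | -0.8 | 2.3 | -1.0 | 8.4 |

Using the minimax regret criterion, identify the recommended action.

Column bests: State 1=4.5, State 2=4.5, State 3=5.8, State 4=9.0.
I regrets: 1.0, 2.8, 10.1, 6.1 → max 10.1
II regrets: 0.0, 0.0, 1.2, 0.9 → max 1.2
III regrets: 6.7, 7.3, 0.0, 0.0 → max 7.3
IV regrets: 5.3, 2.2, 6.8, 0.6 → max 6.8
Smallest max regret = 1.2 → II.

II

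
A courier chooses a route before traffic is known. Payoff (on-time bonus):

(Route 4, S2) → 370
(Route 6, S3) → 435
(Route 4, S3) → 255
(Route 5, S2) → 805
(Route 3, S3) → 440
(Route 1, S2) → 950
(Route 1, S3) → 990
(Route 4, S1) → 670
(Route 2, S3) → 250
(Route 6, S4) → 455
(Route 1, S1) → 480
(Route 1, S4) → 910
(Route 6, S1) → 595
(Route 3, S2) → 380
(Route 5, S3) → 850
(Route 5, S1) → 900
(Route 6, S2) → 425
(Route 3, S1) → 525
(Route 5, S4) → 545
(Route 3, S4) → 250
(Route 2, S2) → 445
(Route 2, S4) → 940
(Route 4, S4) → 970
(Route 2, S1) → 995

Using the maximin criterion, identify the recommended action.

Route 5

Row minima: Route 1=480, Route 2=250, Route 3=250, Route 4=255, Route 5=545, Route 6=425
Best worst-case = 545 → Route 5.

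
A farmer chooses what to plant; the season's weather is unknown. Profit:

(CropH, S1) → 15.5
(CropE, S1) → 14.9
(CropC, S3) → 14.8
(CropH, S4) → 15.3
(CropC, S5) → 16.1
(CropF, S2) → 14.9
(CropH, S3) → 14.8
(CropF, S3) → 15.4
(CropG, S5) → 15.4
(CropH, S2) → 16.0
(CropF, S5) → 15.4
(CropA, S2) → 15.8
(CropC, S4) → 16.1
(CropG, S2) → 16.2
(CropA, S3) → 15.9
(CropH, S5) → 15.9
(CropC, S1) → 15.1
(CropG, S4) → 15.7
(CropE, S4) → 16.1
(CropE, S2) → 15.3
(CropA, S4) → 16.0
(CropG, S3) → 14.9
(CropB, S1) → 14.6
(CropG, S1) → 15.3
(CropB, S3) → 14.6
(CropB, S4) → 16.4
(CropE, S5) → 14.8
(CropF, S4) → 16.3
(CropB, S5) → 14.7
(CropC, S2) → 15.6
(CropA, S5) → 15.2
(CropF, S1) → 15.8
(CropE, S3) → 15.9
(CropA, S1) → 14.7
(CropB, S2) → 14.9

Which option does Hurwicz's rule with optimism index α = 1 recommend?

CropB

CropB: 1·16.4 + 0·14.6 = 16.4
CropH: 1·16.0 + 0·14.8 = 16
CropC: 1·16.1 + 0·14.8 = 16.1
CropA: 1·16.0 + 0·14.7 = 16
CropE: 1·16.1 + 0·14.8 = 16.1
CropF: 1·16.3 + 0·14.9 = 16.3
CropG: 1·16.2 + 0·14.9 = 16.2
Highest Hurwicz score = 16.4 → CropB.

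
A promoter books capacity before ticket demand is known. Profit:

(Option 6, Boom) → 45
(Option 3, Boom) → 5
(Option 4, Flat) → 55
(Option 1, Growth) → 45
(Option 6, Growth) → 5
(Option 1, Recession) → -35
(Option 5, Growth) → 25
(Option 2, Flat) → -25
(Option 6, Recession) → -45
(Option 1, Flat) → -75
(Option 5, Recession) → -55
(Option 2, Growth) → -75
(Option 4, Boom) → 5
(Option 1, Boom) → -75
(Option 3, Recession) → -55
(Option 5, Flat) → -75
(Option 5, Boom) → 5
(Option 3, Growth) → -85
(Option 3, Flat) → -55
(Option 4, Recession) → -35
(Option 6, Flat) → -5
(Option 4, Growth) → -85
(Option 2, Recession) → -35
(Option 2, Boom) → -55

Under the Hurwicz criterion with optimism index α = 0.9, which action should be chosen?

Option 4

Option 1: 0.9·45 + 0.1·(-75) = 33
Option 2: 0.9·(-25) + 0.1·(-75) = -30
Option 3: 0.9·5 + 0.1·(-85) = -4
Option 4: 0.9·55 + 0.1·(-85) = 41
Option 5: 0.9·25 + 0.1·(-75) = 15
Option 6: 0.9·45 + 0.1·(-45) = 36
Highest Hurwicz score = 41 → Option 4.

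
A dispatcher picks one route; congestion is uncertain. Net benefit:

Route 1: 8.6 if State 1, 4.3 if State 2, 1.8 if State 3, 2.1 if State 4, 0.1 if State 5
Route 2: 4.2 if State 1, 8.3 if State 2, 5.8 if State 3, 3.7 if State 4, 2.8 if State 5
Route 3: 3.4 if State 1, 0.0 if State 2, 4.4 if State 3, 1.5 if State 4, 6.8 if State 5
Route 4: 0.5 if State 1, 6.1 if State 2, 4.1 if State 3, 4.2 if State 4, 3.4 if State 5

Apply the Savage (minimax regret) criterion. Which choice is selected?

Route 2

Column bests: State 1=8.6, State 2=8.3, State 3=5.8, State 4=4.2, State 5=6.8.
Route 1 regrets: 0.0, 4.0, 4.0, 2.1, 6.7 → max 6.7
Route 2 regrets: 4.4, 0.0, 0.0, 0.5, 4.0 → max 4.4
Route 3 regrets: 5.2, 8.3, 1.4, 2.7, 0.0 → max 8.3
Route 4 regrets: 8.1, 2.2, 1.7, 0.0, 3.4 → max 8.1
Smallest max regret = 4.4 → Route 2.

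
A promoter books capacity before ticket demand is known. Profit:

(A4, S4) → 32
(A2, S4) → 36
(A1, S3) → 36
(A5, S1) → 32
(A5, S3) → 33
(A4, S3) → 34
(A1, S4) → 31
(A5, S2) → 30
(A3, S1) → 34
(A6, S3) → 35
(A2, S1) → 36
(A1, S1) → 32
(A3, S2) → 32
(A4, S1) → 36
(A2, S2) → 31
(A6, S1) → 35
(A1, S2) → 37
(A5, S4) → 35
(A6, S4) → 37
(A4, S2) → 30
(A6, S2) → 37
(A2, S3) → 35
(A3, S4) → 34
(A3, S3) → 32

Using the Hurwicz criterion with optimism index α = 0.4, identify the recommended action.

A1: 0.4·37 + 0.6·31 = 33.4
A2: 0.4·36 + 0.6·31 = 33
A3: 0.4·34 + 0.6·32 = 32.8
A4: 0.4·36 + 0.6·30 = 32.4
A5: 0.4·35 + 0.6·30 = 32
A6: 0.4·37 + 0.6·35 = 35.8
Highest Hurwicz score = 35.8 → A6.

A6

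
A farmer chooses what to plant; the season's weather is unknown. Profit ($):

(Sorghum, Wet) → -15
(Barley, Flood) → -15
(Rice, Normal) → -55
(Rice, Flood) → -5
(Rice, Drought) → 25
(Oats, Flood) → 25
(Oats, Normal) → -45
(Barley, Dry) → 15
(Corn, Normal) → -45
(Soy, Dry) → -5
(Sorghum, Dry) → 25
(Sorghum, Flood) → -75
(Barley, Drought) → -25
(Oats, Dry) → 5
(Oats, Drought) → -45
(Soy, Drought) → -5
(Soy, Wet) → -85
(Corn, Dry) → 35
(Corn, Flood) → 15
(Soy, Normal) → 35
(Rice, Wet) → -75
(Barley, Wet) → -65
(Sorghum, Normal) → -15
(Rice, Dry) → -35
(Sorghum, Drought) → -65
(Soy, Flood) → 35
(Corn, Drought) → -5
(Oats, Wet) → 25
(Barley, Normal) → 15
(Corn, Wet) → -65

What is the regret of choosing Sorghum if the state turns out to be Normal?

Best payoff under Normal is 35.
Regret = 35 − (-15) = 50.

50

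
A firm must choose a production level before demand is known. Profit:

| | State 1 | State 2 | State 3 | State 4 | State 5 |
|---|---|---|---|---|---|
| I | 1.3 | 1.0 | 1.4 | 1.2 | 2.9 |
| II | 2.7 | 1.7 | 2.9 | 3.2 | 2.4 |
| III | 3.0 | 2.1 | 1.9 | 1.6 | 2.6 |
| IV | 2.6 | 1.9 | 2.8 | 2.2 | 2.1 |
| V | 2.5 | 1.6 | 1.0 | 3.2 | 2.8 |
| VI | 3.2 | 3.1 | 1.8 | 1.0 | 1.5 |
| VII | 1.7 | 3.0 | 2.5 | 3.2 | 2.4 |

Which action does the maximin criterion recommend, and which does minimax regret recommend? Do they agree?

Row minima: I=1.0, II=1.7, III=1.6, IV=1.9, V=1.0, VI=1.0, VII=1.7
Best worst-case = 1.9 → IV.
Column bests: State 1=3.2, State 2=3.1, State 3=2.9, State 4=3.2, State 5=2.9.
I regrets: 1.9, 2.1, 1.5, 2.0, 0.0 → max 2.1
II regrets: 0.5, 1.4, 0.0, 0.0, 0.5 → max 1.4
III regrets: 0.2, 1.0, 1.0, 1.6, 0.3 → max 1.6
IV regrets: 0.6, 1.2, 0.1, 1.0, 0.8 → max 1.2
V regrets: 0.7, 1.5, 1.9, 0.0, 0.1 → max 1.9
VI regrets: 0.0, 0.0, 1.1, 2.2, 1.4 → max 2.2
VII regrets: 1.5, 0.1, 0.4, 0.0, 0.5 → max 1.5
Smallest max regret = 1.2 → IV.

maximin → IV; minimax regret → IV (agree)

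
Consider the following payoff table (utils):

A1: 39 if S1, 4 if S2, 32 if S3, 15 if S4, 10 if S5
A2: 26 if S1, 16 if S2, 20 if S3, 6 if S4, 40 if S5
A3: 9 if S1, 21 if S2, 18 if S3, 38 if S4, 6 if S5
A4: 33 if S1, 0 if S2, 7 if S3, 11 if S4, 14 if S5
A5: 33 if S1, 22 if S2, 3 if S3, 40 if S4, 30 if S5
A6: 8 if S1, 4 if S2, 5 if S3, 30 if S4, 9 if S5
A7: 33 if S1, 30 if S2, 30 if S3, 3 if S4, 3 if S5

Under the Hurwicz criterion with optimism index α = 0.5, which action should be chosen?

A1: 0.5·39 + 0.5·4 = 21.5
A2: 0.5·40 + 0.5·6 = 23
A3: 0.5·38 + 0.5·6 = 22
A4: 0.5·33 + 0.5·0 = 16.5
A5: 0.5·40 + 0.5·3 = 21.5
A6: 0.5·30 + 0.5·4 = 17
A7: 0.5·33 + 0.5·3 = 18
Highest Hurwicz score = 23 → A2.

A2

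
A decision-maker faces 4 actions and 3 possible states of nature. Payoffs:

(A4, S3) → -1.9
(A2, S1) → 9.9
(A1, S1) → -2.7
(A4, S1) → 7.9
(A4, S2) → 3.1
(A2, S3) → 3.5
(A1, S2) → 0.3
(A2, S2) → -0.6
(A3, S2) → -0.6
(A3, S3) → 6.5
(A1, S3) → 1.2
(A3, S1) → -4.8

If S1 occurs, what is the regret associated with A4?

2.0

Best payoff under S1 is 9.9.
Regret = 9.9 − 7.9 = 2.0.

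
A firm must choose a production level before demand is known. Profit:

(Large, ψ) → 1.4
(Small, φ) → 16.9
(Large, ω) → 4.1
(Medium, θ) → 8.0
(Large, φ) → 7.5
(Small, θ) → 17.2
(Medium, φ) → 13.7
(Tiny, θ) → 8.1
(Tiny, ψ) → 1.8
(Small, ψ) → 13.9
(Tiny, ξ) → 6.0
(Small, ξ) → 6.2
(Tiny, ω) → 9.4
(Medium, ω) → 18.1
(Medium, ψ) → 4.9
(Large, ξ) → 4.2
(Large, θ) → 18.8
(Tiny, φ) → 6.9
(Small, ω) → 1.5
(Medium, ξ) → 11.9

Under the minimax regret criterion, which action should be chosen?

Column bests: θ=18.8, φ=16.9, ψ=13.9, ω=18.1, ξ=11.9.
Tiny regrets: 10.7, 10.0, 12.1, 8.7, 5.9 → max 12.1
Small regrets: 1.6, 0.0, 0.0, 16.6, 5.7 → max 16.6
Medium regrets: 10.8, 3.2, 9.0, 0.0, 0.0 → max 10.8
Large regrets: 0.0, 9.4, 12.5, 14.0, 7.7 → max 14.0
Smallest max regret = 10.8 → Medium.

Medium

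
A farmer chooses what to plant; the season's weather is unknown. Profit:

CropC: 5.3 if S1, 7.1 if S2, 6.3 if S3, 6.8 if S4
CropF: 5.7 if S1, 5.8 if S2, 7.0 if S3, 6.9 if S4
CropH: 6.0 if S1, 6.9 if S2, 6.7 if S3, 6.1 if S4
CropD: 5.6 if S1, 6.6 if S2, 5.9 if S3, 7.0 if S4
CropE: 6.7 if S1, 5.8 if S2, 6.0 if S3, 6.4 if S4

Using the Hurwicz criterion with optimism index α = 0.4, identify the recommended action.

CropH

CropC: 0.4·7.1 + 0.6·5.3 = 6.02
CropF: 0.4·7.0 + 0.6·5.7 = 6.22
CropH: 0.4·6.9 + 0.6·6.0 = 6.36
CropD: 0.4·7.0 + 0.6·5.6 = 6.16
CropE: 0.4·6.7 + 0.6·5.8 = 6.16
Highest Hurwicz score = 6.36 → CropH.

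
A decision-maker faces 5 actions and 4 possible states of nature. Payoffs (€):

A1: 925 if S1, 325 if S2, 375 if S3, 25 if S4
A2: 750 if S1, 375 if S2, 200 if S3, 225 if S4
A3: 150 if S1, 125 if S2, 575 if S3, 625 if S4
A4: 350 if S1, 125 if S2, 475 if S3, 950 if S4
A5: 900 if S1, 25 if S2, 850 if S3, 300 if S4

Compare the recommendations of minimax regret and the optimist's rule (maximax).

minimax regret → A4; maximax → A4 (agree)

Column bests: S1=925, S2=375, S3=850, S4=950.
A1 regrets: 0, 50, 475, 925 → max 925
A2 regrets: 175, 0, 650, 725 → max 725
A3 regrets: 775, 250, 275, 325 → max 775
A4 regrets: 575, 250, 375, 0 → max 575
A5 regrets: 25, 350, 0, 650 → max 650
Smallest max regret = 575 → A4.
Row maxima: A1=925, A2=750, A3=625, A4=950, A5=900
Best best-case = 950 → A4.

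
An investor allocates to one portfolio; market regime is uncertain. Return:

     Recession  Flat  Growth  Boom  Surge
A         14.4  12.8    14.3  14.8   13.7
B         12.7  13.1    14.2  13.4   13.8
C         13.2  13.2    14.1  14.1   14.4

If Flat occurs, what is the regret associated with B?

0.1

Best payoff under Flat is 13.2.
Regret = 13.2 − 13.1 = 0.1.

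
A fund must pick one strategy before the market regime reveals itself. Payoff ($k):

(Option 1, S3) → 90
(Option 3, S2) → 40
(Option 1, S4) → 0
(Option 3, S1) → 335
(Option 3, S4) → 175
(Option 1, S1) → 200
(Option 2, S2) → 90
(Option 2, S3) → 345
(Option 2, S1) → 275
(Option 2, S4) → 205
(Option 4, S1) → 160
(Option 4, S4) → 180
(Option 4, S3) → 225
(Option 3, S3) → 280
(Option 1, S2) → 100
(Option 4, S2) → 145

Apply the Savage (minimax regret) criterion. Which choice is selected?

Option 2

Column bests: S1=335, S2=145, S3=345, S4=205.
Option 1 regrets: 135, 45, 255, 205 → max 255
Option 2 regrets: 60, 55, 0, 0 → max 60
Option 3 regrets: 0, 105, 65, 30 → max 105
Option 4 regrets: 175, 0, 120, 25 → max 175
Smallest max regret = 60 → Option 2.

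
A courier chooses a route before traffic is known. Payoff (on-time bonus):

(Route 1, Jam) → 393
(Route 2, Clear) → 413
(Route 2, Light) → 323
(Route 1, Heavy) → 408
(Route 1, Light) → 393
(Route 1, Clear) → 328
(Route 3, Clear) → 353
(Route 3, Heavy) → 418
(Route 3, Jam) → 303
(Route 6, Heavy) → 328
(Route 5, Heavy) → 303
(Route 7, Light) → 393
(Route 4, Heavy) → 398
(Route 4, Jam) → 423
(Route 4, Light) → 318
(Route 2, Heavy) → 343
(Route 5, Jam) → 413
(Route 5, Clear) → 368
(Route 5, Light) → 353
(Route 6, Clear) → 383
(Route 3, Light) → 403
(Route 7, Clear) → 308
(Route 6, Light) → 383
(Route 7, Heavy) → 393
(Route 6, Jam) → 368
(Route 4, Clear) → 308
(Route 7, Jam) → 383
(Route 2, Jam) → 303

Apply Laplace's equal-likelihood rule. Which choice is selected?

Route 1

Row averages: Route 1=380.5, Route 2=345.5, Route 3=369.25, Route 4=361.75, Route 5=359.25, Route 6=365.5, Route 7=369.25
Highest average = 380.5 → Route 1.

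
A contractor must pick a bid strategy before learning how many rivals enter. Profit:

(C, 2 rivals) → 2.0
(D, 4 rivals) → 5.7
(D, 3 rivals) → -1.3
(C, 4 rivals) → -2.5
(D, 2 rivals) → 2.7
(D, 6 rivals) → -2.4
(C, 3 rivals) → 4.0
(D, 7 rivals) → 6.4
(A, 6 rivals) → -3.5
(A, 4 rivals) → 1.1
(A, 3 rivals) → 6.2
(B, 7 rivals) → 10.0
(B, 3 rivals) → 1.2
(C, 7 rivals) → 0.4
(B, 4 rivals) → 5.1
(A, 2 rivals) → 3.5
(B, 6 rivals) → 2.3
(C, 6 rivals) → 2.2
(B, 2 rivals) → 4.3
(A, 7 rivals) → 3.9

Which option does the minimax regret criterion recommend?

Column bests: 2 rivals=4.3, 3 rivals=6.2, 4 rivals=5.7, 6 rivals=2.3, 7 rivals=10.0.
A regrets: 0.8, 0.0, 4.6, 5.8, 6.1 → max 6.1
B regrets: 0.0, 5.0, 0.6, 0.0, 0.0 → max 5.0
C regrets: 2.3, 2.2, 8.2, 0.1, 9.6 → max 9.6
D regrets: 1.6, 7.5, 0.0, 4.7, 3.6 → max 7.5
Smallest max regret = 5.0 → B.

B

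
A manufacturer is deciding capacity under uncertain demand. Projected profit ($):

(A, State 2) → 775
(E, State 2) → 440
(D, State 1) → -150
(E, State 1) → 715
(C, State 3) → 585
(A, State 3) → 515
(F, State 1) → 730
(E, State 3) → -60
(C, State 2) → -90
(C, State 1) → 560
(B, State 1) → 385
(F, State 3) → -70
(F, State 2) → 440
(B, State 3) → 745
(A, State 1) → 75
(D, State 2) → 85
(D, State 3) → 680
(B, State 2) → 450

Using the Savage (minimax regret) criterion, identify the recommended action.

B

Column bests: State 1=730, State 2=775, State 3=745.
A regrets: 655, 0, 230 → max 655
B regrets: 345, 325, 0 → max 345
C regrets: 170, 865, 160 → max 865
D regrets: 880, 690, 65 → max 880
E regrets: 15, 335, 805 → max 805
F regrets: 0, 335, 815 → max 815
Smallest max regret = 345 → B.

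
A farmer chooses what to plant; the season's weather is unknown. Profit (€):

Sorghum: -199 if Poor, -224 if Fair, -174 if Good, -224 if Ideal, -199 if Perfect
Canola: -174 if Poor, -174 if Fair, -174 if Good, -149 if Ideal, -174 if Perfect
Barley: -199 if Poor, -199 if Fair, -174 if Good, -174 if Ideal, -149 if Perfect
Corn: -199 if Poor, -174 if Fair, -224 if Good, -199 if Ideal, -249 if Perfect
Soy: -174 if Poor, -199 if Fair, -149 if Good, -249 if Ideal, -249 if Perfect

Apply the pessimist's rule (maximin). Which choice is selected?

Row minima: Sorghum=-224, Canola=-174, Barley=-199, Corn=-249, Soy=-249
Best worst-case = -174 → Canola.

Canola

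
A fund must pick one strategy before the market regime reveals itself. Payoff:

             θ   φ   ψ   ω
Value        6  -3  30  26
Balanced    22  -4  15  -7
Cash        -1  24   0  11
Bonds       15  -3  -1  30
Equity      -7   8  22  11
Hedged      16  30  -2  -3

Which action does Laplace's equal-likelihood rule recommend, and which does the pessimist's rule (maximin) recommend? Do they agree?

Row averages: Value=14.75, Balanced=6.5, Cash=8.5, Bonds=10.25, Equity=8.5, Hedged=10.25
Highest average = 14.75 → Value.
Row minima: Value=-3, Balanced=-7, Cash=-1, Bonds=-3, Equity=-7, Hedged=-3
Best worst-case = -1 → Cash.

laplace → Value; maximin → Cash (disagree)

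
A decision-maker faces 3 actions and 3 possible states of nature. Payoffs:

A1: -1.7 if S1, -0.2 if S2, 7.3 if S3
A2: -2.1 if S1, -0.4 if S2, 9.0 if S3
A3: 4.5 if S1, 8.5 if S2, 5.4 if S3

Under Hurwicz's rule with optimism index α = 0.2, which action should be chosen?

A1: 0.2·7.3 + 0.8·(-1.7) = 0.1
A2: 0.2·9.0 + 0.8·(-2.1) = 0.12
A3: 0.2·8.5 + 0.8·4.5 = 5.3
Highest Hurwicz score = 5.3 → A3.

A3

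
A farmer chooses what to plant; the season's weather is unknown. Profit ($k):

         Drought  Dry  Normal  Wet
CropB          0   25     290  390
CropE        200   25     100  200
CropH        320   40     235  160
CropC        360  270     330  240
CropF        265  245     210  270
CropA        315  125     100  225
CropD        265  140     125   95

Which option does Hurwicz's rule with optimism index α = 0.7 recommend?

CropC

CropB: 0.7·390 + 0.3·0 = 273
CropE: 0.7·200 + 0.3·25 = 147.5
CropH: 0.7·320 + 0.3·40 = 236
CropC: 0.7·360 + 0.3·240 = 324
CropF: 0.7·270 + 0.3·210 = 252
CropA: 0.7·315 + 0.3·100 = 250.5
CropD: 0.7·265 + 0.3·95 = 214
Highest Hurwicz score = 324 → CropC.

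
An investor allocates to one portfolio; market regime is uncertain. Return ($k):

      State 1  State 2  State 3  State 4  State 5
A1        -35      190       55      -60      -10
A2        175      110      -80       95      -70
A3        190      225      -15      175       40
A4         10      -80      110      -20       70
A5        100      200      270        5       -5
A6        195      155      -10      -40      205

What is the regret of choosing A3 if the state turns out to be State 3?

285

Best payoff under State 3 is 270.
Regret = 270 − (-15) = 285.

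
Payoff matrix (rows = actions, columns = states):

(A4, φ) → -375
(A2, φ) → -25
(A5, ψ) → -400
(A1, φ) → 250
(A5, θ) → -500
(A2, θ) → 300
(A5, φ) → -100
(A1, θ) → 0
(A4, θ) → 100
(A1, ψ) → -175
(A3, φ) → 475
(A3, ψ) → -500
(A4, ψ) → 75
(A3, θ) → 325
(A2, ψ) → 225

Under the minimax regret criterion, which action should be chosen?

A1

Column bests: θ=325, φ=475, ψ=225.
A1 regrets: 325, 225, 400 → max 400
A2 regrets: 25, 500, 0 → max 500
A3 regrets: 0, 0, 725 → max 725
A4 regrets: 225, 850, 150 → max 850
A5 regrets: 825, 575, 625 → max 825
Smallest max regret = 400 → A1.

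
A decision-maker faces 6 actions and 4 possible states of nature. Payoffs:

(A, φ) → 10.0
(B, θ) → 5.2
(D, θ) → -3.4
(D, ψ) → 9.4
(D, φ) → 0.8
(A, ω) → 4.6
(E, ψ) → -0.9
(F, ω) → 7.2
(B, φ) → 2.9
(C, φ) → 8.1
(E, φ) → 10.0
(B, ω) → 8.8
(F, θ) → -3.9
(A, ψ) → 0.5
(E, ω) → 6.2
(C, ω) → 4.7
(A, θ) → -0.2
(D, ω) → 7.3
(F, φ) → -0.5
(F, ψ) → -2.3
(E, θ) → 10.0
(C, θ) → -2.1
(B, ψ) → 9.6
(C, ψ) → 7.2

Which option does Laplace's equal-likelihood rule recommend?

B

Row averages: A=3.725, B=6.625, C=4.475, D=3.525, E=6.325, F=0.125
Highest average = 6.625 → B.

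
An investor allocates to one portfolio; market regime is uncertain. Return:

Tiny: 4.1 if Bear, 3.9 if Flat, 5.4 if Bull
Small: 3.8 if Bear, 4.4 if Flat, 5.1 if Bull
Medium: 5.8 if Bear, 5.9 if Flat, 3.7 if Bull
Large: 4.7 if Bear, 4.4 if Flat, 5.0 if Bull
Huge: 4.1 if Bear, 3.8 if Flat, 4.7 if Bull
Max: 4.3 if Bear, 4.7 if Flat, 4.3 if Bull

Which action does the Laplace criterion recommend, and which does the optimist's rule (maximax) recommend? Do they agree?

Row averages: Tiny=67/15, Small=133/30, Medium=77/15, Large=4.7, Huge=4.2, Max=133/30
Highest average = 77/15 → Medium.
Row maxima: Tiny=5.4, Small=5.1, Medium=5.9, Large=5.0, Huge=4.7, Max=4.7
Best best-case = 5.9 → Medium.

laplace → Medium; maximax → Medium (agree)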